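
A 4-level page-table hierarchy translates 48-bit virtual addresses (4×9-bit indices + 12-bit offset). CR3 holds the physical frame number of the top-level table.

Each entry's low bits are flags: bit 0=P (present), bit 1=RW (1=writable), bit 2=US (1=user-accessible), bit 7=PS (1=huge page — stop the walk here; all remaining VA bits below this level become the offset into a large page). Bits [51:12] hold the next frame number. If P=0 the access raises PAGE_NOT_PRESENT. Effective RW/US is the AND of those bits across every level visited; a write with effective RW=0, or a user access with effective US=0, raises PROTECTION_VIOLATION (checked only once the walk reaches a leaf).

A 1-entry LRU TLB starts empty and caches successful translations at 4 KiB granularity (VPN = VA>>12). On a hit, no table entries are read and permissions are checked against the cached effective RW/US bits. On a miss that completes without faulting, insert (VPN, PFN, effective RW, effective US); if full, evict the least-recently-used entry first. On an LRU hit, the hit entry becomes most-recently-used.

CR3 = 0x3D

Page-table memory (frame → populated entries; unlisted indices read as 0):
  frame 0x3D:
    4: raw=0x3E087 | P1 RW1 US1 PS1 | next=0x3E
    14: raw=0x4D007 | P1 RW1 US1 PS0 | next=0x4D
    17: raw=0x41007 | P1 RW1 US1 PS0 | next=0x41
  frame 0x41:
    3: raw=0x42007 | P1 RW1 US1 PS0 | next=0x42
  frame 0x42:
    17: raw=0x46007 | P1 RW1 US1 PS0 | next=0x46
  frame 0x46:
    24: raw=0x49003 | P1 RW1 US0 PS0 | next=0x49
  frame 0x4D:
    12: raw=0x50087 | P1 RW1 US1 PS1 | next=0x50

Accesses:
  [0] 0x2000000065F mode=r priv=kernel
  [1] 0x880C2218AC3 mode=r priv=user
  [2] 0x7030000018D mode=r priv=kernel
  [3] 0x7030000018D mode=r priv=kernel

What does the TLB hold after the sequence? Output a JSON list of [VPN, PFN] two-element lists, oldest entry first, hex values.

Trace:
#0 VA=0x2000000065F (r,kernel):
  L0: frame=0x3D idx=4 entry=0x3E087 [P=1 RW=1 US=1 PS=1]
  ⇒ phys 0x3E65F (huge @L0)  [1 reads]
#1 VA=0x880C2218AC3 (r,user):
  L0: frame=0x3D idx=17 entry=0x41007 [P=1 RW=1 US=1 PS=0]
  L1: frame=0x41 idx=3 entry=0x42007 [P=1 RW=1 US=1 PS=0]
  L2: frame=0x42 idx=17 entry=0x46007 [P=1 RW=1 US=1 PS=0]
  L3: frame=0x46 idx=24 entry=0x49003 [P=1 RW=1 US=0 PS=0]
  ⇒ fault: PROTECTION_VIOLATION  — 4 lookups
#2 VA=0x7030000018D (r,kernel):
  L0: frame=0x3D idx=14 entry=0x4D007 [P=1 RW=1 US=1 PS=0]
  L1: frame=0x4D idx=12 entry=0x50087 [P=1 RW=1 US=1 PS=1]
  ⇒ phys 0x5018D (huge @L1)  [2 reads]
#3 VA=0x7030000018D (r,kernel):
  TLB hit vpn=0x70300000 → PA=0x5018D

TLB: [["0x70300000", "0x50"]]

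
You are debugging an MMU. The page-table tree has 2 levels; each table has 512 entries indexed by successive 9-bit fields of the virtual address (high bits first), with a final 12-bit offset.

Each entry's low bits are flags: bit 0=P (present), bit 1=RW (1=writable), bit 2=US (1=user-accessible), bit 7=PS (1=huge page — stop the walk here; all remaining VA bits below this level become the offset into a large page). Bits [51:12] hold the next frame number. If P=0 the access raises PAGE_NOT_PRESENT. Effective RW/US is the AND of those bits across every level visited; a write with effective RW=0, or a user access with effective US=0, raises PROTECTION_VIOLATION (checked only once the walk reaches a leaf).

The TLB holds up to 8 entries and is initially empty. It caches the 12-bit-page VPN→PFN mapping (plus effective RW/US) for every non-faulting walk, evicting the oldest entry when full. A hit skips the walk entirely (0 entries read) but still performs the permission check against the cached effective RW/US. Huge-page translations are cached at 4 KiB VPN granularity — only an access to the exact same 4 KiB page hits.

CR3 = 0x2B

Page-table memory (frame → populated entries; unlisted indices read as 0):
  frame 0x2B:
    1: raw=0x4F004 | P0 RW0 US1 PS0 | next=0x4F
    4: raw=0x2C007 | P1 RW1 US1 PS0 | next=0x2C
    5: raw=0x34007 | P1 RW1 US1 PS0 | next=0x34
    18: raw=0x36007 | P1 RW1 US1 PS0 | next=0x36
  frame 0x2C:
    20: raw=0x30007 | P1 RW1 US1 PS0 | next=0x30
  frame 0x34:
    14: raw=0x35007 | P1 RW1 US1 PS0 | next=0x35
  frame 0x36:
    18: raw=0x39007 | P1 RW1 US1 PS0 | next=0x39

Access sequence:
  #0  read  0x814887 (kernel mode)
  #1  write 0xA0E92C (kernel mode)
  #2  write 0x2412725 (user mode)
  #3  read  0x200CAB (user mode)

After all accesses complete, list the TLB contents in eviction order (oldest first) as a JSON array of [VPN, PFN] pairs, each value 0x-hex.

Per-access translation:
#0 VA=0x814887 (r,kernel):
  L0: frame=0x2B idx=4 entry=0x2C007 [P=1 RW=1 US=1 PS=0]
  L1: frame=0x2C idx=20 entry=0x30007 [P=1 RW=1 US=1 PS=0]
  → PA=0x30887  (2 entries read)
#1 VA=0xA0E92C (w,kernel):
  L0: frame=0x2B idx=5 entry=0x34007 [P=1 RW=1 US=1 PS=0]
  L1: frame=0x34 idx=14 entry=0x35007 [P=1 RW=1 US=1 PS=0]
  → PA=0x3592C  (2 entries read)
#2 VA=0x2412725 (w,user):
  L0: frame=0x2B idx=18 entry=0x36007 [P=1 RW=1 US=1 PS=0]
  L1: frame=0x36 idx=18 entry=0x39007 [P=1 RW=1 US=1 PS=0]
  → PA=0x39725  (2 entries read)
#3 VA=0x200CAB (r,user):
  L0: frame=0x2B idx=1 entry=0x4F004 [P=0 RW=0 US=1 PS=0]
  ⇒ fault: PAGE_NOT_PRESENT  — 1 lookups

TLB: [["0x814", "0x30"], ["0xA0E", "0x35"], ["0x2412", "0x39"]]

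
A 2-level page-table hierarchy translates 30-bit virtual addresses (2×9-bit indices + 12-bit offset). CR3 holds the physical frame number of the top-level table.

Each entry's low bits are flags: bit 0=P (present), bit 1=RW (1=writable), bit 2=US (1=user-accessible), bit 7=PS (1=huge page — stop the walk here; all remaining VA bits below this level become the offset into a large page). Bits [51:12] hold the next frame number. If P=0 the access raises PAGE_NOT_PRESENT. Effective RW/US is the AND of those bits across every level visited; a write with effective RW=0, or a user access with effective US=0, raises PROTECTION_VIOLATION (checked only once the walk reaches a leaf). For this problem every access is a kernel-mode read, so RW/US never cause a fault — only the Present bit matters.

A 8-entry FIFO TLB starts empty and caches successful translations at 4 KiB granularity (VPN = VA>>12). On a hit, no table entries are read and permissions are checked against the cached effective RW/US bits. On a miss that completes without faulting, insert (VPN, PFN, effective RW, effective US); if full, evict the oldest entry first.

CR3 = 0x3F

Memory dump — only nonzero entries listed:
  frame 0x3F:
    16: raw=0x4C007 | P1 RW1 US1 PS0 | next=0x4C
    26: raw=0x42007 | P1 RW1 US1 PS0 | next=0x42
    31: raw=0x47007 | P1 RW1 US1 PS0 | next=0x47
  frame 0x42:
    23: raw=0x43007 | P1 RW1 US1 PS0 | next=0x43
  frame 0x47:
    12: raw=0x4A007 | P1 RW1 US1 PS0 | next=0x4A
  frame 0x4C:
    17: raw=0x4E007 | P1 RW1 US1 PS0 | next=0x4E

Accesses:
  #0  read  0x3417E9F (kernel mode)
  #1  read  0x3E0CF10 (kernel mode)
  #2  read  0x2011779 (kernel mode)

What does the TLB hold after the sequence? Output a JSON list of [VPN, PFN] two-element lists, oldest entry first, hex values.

Per-access translation:
#0 VA=0x3417E9F (r,kernel):
  L0 @0x3F[26] → 0x42007  P=1,RW=1,US=1,PS=0
  L1 @0x42[23] → 0x43007  P=1,RW=1,US=1,PS=0
  ⇒ phys 0x43E9F  [2 reads]
#1 VA=0x3E0CF10 (r,kernel):
  L0 @0x3F[31] → 0x47007  P=1,RW=1,US=1,PS=0
  L1 @0x47[12] → 0x4A007  P=1,RW=1,US=1,PS=0
  ⇒ phys 0x4AF10  [2 reads]
#2 VA=0x2011779 (r,kernel):
  L0 @0x3F[16] → 0x4C007  P=1,RW=1,US=1,PS=0
  L1 @0x4C[17] → 0x4E007  P=1,RW=1,US=1,PS=0
  ⇒ phys 0x4E779  [2 reads]

TLB: [["0x3417", "0x43"], ["0x3E0C", "0x4A"], ["0x2011", "0x4E"]]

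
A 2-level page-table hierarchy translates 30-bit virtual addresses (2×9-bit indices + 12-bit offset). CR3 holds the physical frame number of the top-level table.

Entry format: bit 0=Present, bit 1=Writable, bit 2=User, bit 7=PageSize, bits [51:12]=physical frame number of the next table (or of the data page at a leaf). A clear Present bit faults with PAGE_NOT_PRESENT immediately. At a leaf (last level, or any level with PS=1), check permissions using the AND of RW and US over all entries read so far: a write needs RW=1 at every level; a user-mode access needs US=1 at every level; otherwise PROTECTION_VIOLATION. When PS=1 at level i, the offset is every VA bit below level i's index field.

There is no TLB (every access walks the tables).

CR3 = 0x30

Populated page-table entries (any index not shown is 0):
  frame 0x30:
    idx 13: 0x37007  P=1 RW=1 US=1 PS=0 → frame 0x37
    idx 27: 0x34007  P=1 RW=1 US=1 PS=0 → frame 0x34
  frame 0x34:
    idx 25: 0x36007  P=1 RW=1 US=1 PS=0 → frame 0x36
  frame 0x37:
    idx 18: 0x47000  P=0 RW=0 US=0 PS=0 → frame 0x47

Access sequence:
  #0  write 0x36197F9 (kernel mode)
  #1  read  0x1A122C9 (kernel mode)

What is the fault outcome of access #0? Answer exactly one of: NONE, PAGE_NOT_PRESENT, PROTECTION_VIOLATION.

Trace:
#0 VA=0x36197F9 (w,kernel):
  L0 @0x30[27] → 0x34007  P=1,RW=1,US=1,PS=0
  L1 @0x34[25] → 0x36007  P=1,RW=1,US=1,PS=0
  → PA=0x367F9  (2 entries read)
#1 VA=0x1A122C9 (r,kernel):
  L0 @0x30[13] → 0x37007  P=1,RW=1,US=1,PS=0
  L1 @0x37[18] → 0x47000  P=0,RW=0,US=0,PS=0
  ✗ PAGE_NOT_PRESENT  [2 reads]

Access #0 fault: NONE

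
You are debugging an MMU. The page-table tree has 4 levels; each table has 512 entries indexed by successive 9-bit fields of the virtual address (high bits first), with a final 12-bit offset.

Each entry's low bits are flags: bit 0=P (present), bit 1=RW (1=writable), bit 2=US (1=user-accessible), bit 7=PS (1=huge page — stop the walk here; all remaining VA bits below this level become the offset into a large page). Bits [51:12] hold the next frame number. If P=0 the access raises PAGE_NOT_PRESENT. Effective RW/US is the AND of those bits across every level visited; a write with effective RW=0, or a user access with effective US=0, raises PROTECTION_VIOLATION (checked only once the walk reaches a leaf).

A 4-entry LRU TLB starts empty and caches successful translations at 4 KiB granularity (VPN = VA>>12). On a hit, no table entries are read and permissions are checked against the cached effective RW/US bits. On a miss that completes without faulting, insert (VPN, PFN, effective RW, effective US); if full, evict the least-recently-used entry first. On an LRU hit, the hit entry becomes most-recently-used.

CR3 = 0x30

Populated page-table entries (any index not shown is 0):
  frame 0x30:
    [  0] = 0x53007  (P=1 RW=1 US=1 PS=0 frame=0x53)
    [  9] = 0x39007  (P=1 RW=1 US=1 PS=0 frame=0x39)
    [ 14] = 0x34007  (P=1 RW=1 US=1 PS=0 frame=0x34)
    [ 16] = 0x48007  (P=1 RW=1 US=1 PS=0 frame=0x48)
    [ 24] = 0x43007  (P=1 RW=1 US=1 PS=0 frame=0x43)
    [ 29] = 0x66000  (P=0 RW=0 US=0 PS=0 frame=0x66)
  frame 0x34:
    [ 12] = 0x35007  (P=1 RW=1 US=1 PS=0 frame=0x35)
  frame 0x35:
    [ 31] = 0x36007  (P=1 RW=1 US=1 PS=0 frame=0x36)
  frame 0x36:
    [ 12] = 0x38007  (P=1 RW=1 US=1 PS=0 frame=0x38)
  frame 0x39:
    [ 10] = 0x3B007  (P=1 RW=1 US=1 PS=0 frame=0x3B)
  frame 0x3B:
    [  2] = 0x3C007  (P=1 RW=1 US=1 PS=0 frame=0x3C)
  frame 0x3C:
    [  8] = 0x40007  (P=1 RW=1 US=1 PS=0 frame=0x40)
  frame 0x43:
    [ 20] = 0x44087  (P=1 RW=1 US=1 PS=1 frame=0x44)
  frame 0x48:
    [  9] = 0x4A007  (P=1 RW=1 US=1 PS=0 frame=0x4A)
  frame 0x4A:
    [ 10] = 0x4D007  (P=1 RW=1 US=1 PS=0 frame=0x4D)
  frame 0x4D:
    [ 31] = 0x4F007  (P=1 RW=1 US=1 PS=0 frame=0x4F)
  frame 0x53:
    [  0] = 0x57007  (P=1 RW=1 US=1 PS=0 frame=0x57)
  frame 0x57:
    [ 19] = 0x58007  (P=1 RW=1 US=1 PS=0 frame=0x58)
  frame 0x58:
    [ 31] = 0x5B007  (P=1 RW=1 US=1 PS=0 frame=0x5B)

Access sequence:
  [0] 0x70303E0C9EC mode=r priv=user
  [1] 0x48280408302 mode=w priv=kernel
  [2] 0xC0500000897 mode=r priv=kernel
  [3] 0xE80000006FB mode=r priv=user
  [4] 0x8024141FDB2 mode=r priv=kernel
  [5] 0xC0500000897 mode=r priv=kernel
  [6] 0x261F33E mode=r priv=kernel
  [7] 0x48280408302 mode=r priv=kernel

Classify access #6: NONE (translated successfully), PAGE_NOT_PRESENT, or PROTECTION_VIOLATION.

Trace:
#0 VA=0x70303E0C9EC (r,user):
  L0 @0x30[14] → 0x34007  P=1,RW=1,US=1,PS=0
  L1 @0x34[12] → 0x35007  P=1,RW=1,US=1,PS=0
  L2 @0x35[31] → 0x36007  P=1,RW=1,US=1,PS=0
  L3 @0x36[12] → 0x38007  P=1,RW=1,US=1,PS=0
  → PA=0x389EC  (4 entries read)
#1 VA=0x48280408302 (w,kernel):
  L0 @0x30[9] → 0x39007  P=1,RW=1,US=1,PS=0
  L1 @0x39[10] → 0x3B007  P=1,RW=1,US=1,PS=0
  L2 @0x3B[2] → 0x3C007  P=1,RW=1,US=1,PS=0
  L3 @0x3C[8] → 0x40007  P=1,RW=1,US=1,PS=0
  → PA=0x40302  (4 entries read)
#2 VA=0xC0500000897 (r,kernel):
  L0 @0x30[24] → 0x43007  P=1,RW=1,US=1,PS=0
  L1 @0x43[20] → 0x44087  P=1,RW=1,US=1,PS=1
  → PA=0x44897 (huge @L1)  (2 entries read)
#3 VA=0xE80000006FB (r,user):
  L0 @0x30[29] → 0x66000  P=0,RW=0,US=0,PS=0
  → PAGE_NOT_PRESENT  (1 entries read)
#4 VA=0x8024141FDB2 (r,kernel):
  L0 @0x30[16] → 0x48007  P=1,RW=1,US=1,PS=0
  L1 @0x48[9] → 0x4A007  P=1,RW=1,US=1,PS=0
  L2 @0x4A[10] → 0x4D007  P=1,RW=1,US=1,PS=0
  L3 @0x4D[31] → 0x4F007  P=1,RW=1,US=1,PS=0
  → PA=0x4FDB2  (4 entries read)
#5 VA=0xC0500000897 (r,kernel):
  TLB hit vpn=0xC0500000 → PA=0x44897
#6 VA=0x261F33E (r,kernel):
  L0 @0x30[0] → 0x53007  P=1,RW=1,US=1,PS=0
  L1 @0x53[0] → 0x57007  P=1,RW=1,US=1,PS=0
  L2 @0x57[19] → 0x58007  P=1,RW=1,US=1,PS=0
  L3 @0x58[31] → 0x5B007  P=1,RW=1,US=1,PS=0
  → PA=0x5B33E  (4 entries read)
#7 VA=0x48280408302 (r,kernel):
  TLB hit vpn=0x48280408 → PA=0x40302

Access #6 fault: NONE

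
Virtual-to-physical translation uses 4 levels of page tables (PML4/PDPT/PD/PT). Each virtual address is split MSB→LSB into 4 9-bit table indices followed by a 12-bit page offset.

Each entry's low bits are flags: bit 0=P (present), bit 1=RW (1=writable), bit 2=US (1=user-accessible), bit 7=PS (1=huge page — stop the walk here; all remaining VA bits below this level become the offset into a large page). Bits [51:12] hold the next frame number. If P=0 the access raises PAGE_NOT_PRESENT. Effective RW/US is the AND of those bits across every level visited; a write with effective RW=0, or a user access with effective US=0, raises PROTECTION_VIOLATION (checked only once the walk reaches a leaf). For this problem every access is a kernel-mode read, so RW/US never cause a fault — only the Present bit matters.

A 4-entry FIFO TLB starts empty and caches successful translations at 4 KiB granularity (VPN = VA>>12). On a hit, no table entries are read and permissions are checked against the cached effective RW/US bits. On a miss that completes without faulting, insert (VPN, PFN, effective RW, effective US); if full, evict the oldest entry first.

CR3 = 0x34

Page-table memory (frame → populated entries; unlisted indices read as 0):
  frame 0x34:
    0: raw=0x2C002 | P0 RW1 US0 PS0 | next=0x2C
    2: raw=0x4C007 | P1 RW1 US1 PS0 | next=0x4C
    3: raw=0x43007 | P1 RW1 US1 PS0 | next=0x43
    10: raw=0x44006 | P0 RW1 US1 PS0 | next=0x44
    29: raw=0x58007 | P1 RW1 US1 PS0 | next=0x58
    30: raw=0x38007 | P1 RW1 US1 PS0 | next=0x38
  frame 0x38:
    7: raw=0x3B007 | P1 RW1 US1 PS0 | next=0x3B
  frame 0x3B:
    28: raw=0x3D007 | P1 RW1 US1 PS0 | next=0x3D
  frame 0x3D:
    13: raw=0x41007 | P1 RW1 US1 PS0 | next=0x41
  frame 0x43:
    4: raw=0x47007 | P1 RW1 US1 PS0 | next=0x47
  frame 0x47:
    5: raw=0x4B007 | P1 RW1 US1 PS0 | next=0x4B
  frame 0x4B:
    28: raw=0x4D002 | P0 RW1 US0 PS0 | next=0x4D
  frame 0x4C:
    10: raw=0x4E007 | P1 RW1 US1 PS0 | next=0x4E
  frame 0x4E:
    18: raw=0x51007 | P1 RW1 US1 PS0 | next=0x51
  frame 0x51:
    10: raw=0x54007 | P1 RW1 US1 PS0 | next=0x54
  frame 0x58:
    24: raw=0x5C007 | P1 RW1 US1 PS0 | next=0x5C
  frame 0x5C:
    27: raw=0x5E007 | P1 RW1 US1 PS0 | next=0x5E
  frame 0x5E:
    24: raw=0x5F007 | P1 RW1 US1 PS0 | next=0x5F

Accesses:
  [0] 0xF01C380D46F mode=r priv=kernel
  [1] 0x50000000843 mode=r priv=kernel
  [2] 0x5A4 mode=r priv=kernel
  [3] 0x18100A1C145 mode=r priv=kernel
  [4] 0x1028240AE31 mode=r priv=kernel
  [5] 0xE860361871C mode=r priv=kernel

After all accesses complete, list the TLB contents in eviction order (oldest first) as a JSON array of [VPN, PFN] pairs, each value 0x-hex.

Walk each access:
#0 VA=0xF01C380D46F (r,kernel):
  L0 @0x34[30] → 0x38007  P=1,RW=1,US=1,PS=0
  L1 @0x38[7] → 0x3B007  P=1,RW=1,US=1,PS=0
  L2 @0x3B[28] → 0x3D007  P=1,RW=1,US=1,PS=0
  L3 @0x3D[13] → 0x41007  P=1,RW=1,US=1,PS=0
  ✓ 0x4146F  — 4 lookups
#1 VA=0x50000000843 (r,kernel):
  L0 @0x34[10] → 0x44006  P=0,RW=1,US=1,PS=0
  ⇒ fault: PAGE_NOT_PRESENT  — 1 lookups
#2 VA=0x5A4 (r,kernel):
  L0 @0x34[0] → 0x2C002  P=0,RW=1,US=0,PS=0
  ⇒ fault: PAGE_NOT_PRESENT  — 1 lookups
#3 VA=0x18100A1C145 (r,kernel):
  L0 @0x34[3] → 0x43007  P=1,RW=1,US=1,PS=0
  L1 @0x43[4] → 0x47007  P=1,RW=1,US=1,PS=0
  L2 @0x47[5] → 0x4B007  P=1,RW=1,US=1,PS=0
  L3 @0x4B[28] → 0x4D002  P=0,RW=1,US=0,PS=0
  ⇒ fault: PAGE_NOT_PRESENT  — 4 lookups
#4 VA=0x1028240AE31 (r,kernel):
  L0 @0x34[2] → 0x4C007  P=1,RW=1,US=1,PS=0
  L1 @0x4C[10] → 0x4E007  P=1,RW=1,US=1,PS=0
  L2 @0x4E[18] → 0x51007  P=1,RW=1,US=1,PS=0
  L3 @0x51[10] → 0x54007  P=1,RW=1,US=1,PS=0
  ✓ 0x54E31  — 4 lookups
#5 VA=0xE860361871C (r,kernel):
  L0 @0x34[29] → 0x58007  P=1,RW=1,US=1,PS=0
  L1 @0x58[24] → 0x5C007  P=1,RW=1,US=1,PS=0
  L2 @0x5C[27] → 0x5E007  P=1,RW=1,US=1,PS=0
  L3 @0x5E[24] → 0x5F007  P=1,RW=1,US=1,PS=0
  ✓ 0x5F71C  — 4 lookups

TLB: [["0xF01C380D", "0x41"], ["0x1028240A", "0x54"], ["0xE8603618", "0x5F"]]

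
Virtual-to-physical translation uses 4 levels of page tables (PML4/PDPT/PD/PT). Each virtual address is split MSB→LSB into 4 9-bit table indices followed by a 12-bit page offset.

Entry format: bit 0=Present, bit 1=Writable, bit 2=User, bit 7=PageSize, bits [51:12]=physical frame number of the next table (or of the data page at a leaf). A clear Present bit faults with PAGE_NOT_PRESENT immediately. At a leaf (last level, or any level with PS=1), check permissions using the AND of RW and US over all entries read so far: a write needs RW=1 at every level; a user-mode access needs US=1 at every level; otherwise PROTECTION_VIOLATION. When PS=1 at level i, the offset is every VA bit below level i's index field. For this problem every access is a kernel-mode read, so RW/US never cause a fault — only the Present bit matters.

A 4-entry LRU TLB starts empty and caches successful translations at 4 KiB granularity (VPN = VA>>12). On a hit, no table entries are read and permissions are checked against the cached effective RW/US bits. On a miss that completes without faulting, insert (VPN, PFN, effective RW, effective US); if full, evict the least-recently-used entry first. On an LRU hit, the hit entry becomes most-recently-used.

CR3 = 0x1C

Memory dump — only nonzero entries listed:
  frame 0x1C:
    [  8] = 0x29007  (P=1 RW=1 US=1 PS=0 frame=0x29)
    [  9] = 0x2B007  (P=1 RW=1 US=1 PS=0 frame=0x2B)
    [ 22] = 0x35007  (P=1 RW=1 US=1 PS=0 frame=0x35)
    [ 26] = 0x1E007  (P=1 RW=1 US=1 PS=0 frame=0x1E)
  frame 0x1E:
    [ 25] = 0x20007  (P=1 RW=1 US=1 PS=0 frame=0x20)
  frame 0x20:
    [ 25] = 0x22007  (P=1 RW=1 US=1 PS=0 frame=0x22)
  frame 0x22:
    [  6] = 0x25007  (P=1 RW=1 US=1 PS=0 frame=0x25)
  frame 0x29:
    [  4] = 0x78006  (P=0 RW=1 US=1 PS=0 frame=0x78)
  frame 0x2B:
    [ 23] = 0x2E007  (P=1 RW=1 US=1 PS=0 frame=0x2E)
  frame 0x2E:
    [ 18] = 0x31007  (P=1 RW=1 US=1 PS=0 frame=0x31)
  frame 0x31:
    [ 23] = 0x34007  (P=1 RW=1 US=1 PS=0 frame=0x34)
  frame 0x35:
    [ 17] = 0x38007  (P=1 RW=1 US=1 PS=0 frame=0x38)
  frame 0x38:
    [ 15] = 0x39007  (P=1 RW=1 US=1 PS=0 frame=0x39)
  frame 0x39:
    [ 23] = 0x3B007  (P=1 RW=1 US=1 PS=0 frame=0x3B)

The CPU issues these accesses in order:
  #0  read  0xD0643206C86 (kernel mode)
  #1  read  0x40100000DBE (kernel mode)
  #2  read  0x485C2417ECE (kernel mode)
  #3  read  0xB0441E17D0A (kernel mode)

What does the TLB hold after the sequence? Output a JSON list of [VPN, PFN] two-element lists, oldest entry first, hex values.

Per-access translation:
#0 VA=0xD0643206C86 (r,kernel):
  L0 @0x1C[26] → 0x1E007  P=1,RW=1,US=1,PS=0
  L1 @0x1E[25] → 0x20007  P=1,RW=1,US=1,PS=0
  L2 @0x20[25] → 0x22007  P=1,RW=1,US=1,PS=0
  L3 @0x22[6] → 0x25007  P=1,RW=1,US=1,PS=0
  ✓ 0x25C86  — 4 lookups
#1 VA=0x40100000DBE (r,kernel):
  L0 @0x1C[8] → 0x29007  P=1,RW=1,US=1,PS=0
  L1 @0x29[4] → 0x78006  P=0,RW=1,US=1,PS=0
  ✗ PAGE_NOT_PRESENT  [2 reads]
#2 VA=0x485C2417ECE (r,kernel):
  L0 @0x1C[9] → 0x2B007  P=1,RW=1,US=1,PS=0
  L1 @0x2B[23] → 0x2E007  P=1,RW=1,US=1,PS=0
  L2 @0x2E[18] → 0x31007  P=1,RW=1,US=1,PS=0
  L3 @0x31[23] → 0x34007  P=1,RW=1,US=1,PS=0
  ✓ 0x34ECE  — 4 lookups
#3 VA=0xB0441E17D0A (r,kernel):
  L0 @0x1C[22] → 0x35007  P=1,RW=1,US=1,PS=0
  L1 @0x35[17] → 0x38007  P=1,RW=1,US=1,PS=0
  L2 @0x38[15] → 0x39007  P=1,RW=1,US=1,PS=0
  L3 @0x39[23] → 0x3B007  P=1,RW=1,US=1,PS=0
  ✓ 0x3BD0A  — 4 lookups

TLB: [["0xD0643206", "0x25"], ["0x485C2417", "0x34"], ["0xB0441E17", "0x3B"]]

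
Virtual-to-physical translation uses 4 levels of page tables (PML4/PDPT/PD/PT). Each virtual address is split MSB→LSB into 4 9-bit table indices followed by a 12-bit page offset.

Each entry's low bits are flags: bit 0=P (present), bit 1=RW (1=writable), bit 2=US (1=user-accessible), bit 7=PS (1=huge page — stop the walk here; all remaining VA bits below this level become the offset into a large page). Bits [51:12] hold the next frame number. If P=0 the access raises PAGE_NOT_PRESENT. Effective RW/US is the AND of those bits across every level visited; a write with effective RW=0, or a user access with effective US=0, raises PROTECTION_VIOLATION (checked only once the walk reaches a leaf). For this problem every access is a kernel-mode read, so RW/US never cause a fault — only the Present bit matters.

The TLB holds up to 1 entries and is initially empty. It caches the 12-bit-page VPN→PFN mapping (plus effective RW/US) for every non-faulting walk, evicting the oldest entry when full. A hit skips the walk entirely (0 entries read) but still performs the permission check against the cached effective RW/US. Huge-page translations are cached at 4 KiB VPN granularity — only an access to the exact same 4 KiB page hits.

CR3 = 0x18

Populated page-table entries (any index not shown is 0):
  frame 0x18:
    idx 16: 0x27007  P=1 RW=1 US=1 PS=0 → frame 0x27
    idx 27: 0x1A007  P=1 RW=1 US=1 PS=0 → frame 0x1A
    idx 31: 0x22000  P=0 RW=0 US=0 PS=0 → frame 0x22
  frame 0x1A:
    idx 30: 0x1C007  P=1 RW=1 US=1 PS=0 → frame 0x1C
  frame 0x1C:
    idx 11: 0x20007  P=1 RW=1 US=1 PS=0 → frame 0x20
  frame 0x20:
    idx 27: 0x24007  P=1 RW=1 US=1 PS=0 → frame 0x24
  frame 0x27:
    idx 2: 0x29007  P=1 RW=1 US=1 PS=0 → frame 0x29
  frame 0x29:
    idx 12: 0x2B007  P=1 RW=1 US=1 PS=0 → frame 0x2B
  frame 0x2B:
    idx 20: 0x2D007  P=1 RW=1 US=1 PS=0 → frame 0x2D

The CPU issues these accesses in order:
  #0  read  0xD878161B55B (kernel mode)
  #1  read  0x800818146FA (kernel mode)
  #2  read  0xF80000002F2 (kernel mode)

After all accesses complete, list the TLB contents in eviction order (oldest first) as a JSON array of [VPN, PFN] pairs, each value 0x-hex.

Per-access translation:
#0 VA=0xD878161B55B (r,kernel):
  [0] read 0x18 idx=27: raw=0x1A007 flags P=1 W=1 U=1 S=0
  [1] read 0x1A idx=30: raw=0x1C007 flags P=1 W=1 U=1 S=0
  [2] read 0x1C idx=11: raw=0x20007 flags P=1 W=1 U=1 S=0
  [3] read 0x20 idx=27: raw=0x24007 flags P=1 W=1 U=1 S=0
  ✓ 0x2455B  — 4 lookups
#1 VA=0x800818146FA (r,kernel):
  [0] read 0x18 idx=16: raw=0x27007 flags P=1 W=1 U=1 S=0
  [1] read 0x27 idx=2: raw=0x29007 flags P=1 W=1 U=1 S=0
  [2] read 0x29 idx=12: raw=0x2B007 flags P=1 W=1 U=1 S=0
  [3] read 0x2B idx=20: raw=0x2D007 flags P=1 W=1 U=1 S=0
  ✓ 0x2D6FA  — 4 lookups
#2 VA=0xF80000002F2 (r,kernel):
  [0] read 0x18 idx=31: raw=0x22000 flags P=0 W=0 U=0 S=0
  ✗ PAGE_NOT_PRESENT  [1 reads]

TLB: [["0x80081814", "0x2D"]]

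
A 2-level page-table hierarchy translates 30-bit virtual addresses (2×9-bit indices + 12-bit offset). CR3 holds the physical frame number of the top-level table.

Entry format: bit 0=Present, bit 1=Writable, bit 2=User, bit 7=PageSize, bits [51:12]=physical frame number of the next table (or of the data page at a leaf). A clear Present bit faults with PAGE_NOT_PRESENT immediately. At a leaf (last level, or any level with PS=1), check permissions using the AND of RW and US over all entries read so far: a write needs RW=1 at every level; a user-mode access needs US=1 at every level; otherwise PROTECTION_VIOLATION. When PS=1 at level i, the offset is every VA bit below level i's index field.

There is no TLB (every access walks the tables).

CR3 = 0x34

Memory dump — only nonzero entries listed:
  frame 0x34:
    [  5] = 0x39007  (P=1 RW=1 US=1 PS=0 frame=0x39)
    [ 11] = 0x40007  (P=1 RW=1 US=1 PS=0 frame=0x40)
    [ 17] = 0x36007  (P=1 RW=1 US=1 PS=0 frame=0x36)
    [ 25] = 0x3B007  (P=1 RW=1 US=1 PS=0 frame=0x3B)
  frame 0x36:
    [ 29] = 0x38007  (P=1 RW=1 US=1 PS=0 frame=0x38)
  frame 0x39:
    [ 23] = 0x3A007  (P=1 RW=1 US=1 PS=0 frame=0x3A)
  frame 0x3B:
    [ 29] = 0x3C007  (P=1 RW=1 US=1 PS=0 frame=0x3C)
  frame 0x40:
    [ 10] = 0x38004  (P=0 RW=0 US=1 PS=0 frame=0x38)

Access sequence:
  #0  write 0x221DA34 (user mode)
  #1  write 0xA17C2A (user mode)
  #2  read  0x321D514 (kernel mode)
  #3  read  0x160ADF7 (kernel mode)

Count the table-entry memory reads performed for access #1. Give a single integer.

Per-access translation:
#0 VA=0x221DA34 (w,user):
  L0: frame=0x34 idx=17 entry=0x36007 [P=1 RW=1 US=1 PS=0]
  L1: frame=0x36 idx=29 entry=0x38007 [P=1 RW=1 US=1 PS=0]
  → PA=0x38A34  (2 entries read)
#1 VA=0xA17C2A (w,user):
  L0: frame=0x34 idx=5 entry=0x39007 [P=1 RW=1 US=1 PS=0]
  L1: frame=0x39 idx=23 entry=0x3A007 [P=1 RW=1 US=1 PS=0]
  → PA=0x3AC2A  (2 entries read)
#2 VA=0x321D514 (r,kernel):
  L0: frame=0x34 idx=25 entry=0x3B007 [P=1 RW=1 US=1 PS=0]
  L1: frame=0x3B idx=29 entry=0x3C007 [P=1 RW=1 US=1 PS=0]
  → PA=0x3C514  (2 entries read)
#3 VA=0x160ADF7 (r,kernel):
  L0: frame=0x34 idx=11 entry=0x40007 [P=1 RW=1 US=1 PS=0]
  L1: frame=0x40 idx=10 entry=0x38004 [P=0 RW=0 US=1 PS=0]
  ⇒ fault: PAGE_NOT_PRESENT  — 2 lookups

Entries read for #1: 2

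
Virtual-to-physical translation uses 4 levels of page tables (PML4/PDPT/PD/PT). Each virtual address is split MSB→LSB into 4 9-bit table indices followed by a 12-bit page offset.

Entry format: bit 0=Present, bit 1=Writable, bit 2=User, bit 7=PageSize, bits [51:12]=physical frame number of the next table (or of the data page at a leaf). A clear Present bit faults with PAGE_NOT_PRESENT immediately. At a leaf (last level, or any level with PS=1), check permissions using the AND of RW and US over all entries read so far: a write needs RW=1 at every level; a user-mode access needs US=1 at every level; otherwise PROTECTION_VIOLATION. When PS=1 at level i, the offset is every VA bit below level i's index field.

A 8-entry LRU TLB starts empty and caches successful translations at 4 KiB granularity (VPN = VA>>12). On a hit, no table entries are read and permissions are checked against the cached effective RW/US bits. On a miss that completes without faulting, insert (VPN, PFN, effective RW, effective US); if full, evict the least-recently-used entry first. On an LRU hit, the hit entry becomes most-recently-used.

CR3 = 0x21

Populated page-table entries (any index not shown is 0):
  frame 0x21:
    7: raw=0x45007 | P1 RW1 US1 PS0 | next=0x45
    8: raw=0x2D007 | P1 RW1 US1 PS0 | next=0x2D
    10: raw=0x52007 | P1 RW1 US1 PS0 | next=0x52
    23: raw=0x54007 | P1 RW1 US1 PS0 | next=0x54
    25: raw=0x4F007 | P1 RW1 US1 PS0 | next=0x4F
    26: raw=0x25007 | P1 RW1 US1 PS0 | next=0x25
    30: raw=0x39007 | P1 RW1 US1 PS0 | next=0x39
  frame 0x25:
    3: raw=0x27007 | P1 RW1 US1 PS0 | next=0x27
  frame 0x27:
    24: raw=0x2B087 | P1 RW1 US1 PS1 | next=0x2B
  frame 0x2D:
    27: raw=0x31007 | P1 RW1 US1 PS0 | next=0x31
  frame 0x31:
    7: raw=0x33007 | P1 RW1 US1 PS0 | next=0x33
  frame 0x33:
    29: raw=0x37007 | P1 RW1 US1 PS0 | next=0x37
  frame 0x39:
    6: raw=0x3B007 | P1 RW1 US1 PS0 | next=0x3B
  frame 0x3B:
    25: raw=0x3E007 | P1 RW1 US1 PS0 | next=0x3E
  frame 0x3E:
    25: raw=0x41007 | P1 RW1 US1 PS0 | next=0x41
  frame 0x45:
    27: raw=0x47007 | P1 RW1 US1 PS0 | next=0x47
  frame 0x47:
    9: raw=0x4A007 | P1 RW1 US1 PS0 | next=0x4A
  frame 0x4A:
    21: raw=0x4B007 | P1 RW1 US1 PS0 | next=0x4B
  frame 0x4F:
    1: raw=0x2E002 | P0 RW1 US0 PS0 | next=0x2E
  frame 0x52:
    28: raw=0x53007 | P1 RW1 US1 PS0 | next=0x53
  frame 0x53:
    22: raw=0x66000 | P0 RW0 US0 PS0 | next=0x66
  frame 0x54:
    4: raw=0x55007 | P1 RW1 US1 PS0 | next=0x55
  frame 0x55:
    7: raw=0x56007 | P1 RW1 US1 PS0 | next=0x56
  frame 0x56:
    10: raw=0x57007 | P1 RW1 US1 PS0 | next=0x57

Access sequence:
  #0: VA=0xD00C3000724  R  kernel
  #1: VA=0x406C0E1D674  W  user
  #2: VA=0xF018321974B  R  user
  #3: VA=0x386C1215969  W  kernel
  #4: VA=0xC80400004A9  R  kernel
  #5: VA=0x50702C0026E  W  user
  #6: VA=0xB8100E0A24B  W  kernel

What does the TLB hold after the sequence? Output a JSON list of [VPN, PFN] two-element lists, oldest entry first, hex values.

Walk each access:
#0 VA=0xD00C3000724 (r,kernel):
  lvl0: tbl 0x21, slot 26 ⇒ 0x25007 (P1/RW1/US1/PS0)
  lvl1: tbl 0x25, slot 3 ⇒ 0x27007 (P1/RW1/US1/PS0)
  lvl2: tbl 0x27, slot 24 ⇒ 0x2B087 (P1/RW1/US1/PS1)
  → PA=0x2B724 (huge @L2)  (3 entries read)
#1 VA=0x406C0E1D674 (w,user):
  lvl0: tbl 0x21, slot 8 ⇒ 0x2D007 (P1/RW1/US1/PS0)
  lvl1: tbl 0x2D, slot 27 ⇒ 0x31007 (P1/RW1/US1/PS0)
  lvl2: tbl 0x31, slot 7 ⇒ 0x33007 (P1/RW1/US1/PS0)
  lvl3: tbl 0x33, slot 29 ⇒ 0x37007 (P1/RW1/US1/PS0)
  → PA=0x37674  (4 entries read)
#2 VA=0xF018321974B (r,user):
  lvl0: tbl 0x21, slot 30 ⇒ 0x39007 (P1/RW1/US1/PS0)
  lvl1: tbl 0x39, slot 6 ⇒ 0x3B007 (P1/RW1/US1/PS0)
  lvl2: tbl 0x3B, slot 25 ⇒ 0x3E007 (P1/RW1/US1/PS0)
  lvl3: tbl 0x3E, slot 25 ⇒ 0x41007 (P1/RW1/US1/PS0)
  → PA=0x4174B  (4 entries read)
#3 VA=0x386C1215969 (w,kernel):
  lvl0: tbl 0x21, slot 7 ⇒ 0x45007 (P1/RW1/US1/PS0)
  lvl1: tbl 0x45, slot 27 ⇒ 0x47007 (P1/RW1/US1/PS0)
  lvl2: tbl 0x47, slot 9 ⇒ 0x4A007 (P1/RW1/US1/PS0)
  lvl3: tbl 0x4A, slot 21 ⇒ 0x4B007 (P1/RW1/US1/PS0)
  → PA=0x4B969  (4 entries read)
#4 VA=0xC80400004A9 (r,kernel):
  lvl0: tbl 0x21, slot 25 ⇒ 0x4F007 (P1/RW1/US1/PS0)
  lvl1: tbl 0x4F, slot 1 ⇒ 0x2E002 (P0/RW1/US0/PS0)
  → PAGE_NOT_PRESENT  (2 entries read)
#5 VA=0x50702C0026E (w,user):
  lvl0: tbl 0x21, slot 10 ⇒ 0x52007 (P1/RW1/US1/PS0)
  lvl1: tbl 0x52, slot 28 ⇒ 0x53007 (P1/RW1/US1/PS0)
  lvl2: tbl 0x53, slot 22 ⇒ 0x66000 (P0/RW0/US0/PS0)
  → PAGE_NOT_PRESENT  (3 entries read)
#6 VA=0xB8100E0A24B (w,kernel):
  lvl0: tbl 0x21, slot 23 ⇒ 0x54007 (P1/RW1/US1/PS0)
  lvl1: tbl 0x54, slot 4 ⇒ 0x55007 (P1/RW1/US1/PS0)
  lvl2: tbl 0x55, slot 7 ⇒ 0x56007 (P1/RW1/US1/PS0)
  lvl3: tbl 0x56, slot 10 ⇒ 0x57007 (P1/RW1/US1/PS0)
  → PA=0x5724B  (4 entries read)

TLB: [["0xD00C3000", "0x2B"], ["0x406C0E1D", "0x37"], ["0xF0183219", "0x41"], ["0x386C1215", "0x4B"], ["0xB8100E0A", "0x57"]]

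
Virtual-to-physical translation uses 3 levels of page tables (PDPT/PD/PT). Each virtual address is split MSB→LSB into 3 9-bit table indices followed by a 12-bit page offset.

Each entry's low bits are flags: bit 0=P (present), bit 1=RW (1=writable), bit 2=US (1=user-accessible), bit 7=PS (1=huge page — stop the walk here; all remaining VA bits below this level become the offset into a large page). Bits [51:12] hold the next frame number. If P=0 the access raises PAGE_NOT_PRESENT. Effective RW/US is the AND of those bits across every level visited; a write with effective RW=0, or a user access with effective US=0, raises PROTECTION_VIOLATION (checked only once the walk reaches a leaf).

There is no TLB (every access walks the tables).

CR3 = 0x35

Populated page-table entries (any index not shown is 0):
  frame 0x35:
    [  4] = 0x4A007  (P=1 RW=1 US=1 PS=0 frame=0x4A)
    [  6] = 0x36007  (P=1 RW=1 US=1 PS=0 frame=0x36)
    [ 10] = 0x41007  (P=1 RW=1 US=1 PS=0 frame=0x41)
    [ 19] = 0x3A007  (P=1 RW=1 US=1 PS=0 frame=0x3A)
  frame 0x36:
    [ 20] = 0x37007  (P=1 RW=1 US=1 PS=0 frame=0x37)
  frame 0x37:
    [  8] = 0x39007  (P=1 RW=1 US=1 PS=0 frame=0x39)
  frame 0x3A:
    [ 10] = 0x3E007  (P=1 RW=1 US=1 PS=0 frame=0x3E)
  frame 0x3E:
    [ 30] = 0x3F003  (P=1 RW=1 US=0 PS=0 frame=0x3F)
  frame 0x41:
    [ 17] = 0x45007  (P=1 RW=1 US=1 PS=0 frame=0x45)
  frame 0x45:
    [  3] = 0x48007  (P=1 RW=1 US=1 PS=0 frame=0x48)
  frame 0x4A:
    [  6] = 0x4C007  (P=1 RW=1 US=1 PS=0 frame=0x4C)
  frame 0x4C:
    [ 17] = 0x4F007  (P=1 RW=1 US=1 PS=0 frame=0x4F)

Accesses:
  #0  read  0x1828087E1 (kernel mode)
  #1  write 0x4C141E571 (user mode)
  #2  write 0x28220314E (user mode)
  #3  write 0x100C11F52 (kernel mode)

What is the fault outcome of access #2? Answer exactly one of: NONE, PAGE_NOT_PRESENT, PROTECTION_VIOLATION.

Walk each access:
#0 VA=0x1828087E1 (r,kernel):
  lvl0: tbl 0x35, slot 6 ⇒ 0x36007 (P1/RW1/US1/PS0)
  lvl1: tbl 0x36, slot 20 ⇒ 0x37007 (P1/RW1/US1/PS0)
  lvl2: tbl 0x37, slot 8 ⇒ 0x39007 (P1/RW1/US1/PS0)
  → PA=0x397E1  (3 entries read)
#1 VA=0x4C141E571 (w,user):
  lvl0: tbl 0x35, slot 19 ⇒ 0x3A007 (P1/RW1/US1/PS0)
  lvl1: tbl 0x3A, slot 10 ⇒ 0x3E007 (P1/RW1/US1/PS0)
  lvl2: tbl 0x3E, slot 30 ⇒ 0x3F003 (P1/RW1/US0/PS0)
  → PROTECTION_VIOLATION  (3 entries read)
#2 VA=0x28220314E (w,user):
  lvl0: tbl 0x35, slot 10 ⇒ 0x41007 (P1/RW1/US1/PS0)
  lvl1: tbl 0x41, slot 17 ⇒ 0x45007 (P1/RW1/US1/PS0)
  lvl2: tbl 0x45, slot 3 ⇒ 0x48007 (P1/RW1/US1/PS0)
  → PA=0x4814E  (3 entries read)
#3 VA=0x100C11F52 (w,kernel):
  lvl0: tbl 0x35, slot 4 ⇒ 0x4A007 (P1/RW1/US1/PS0)
  lvl1: tbl 0x4A, slot 6 ⇒ 0x4C007 (P1/RW1/US1/PS0)
  lvl2: tbl 0x4C, slot 17 ⇒ 0x4F007 (P1/RW1/US1/PS0)
  → PA=0x4FF52  (3 entries read)

Access #2 fault: NONE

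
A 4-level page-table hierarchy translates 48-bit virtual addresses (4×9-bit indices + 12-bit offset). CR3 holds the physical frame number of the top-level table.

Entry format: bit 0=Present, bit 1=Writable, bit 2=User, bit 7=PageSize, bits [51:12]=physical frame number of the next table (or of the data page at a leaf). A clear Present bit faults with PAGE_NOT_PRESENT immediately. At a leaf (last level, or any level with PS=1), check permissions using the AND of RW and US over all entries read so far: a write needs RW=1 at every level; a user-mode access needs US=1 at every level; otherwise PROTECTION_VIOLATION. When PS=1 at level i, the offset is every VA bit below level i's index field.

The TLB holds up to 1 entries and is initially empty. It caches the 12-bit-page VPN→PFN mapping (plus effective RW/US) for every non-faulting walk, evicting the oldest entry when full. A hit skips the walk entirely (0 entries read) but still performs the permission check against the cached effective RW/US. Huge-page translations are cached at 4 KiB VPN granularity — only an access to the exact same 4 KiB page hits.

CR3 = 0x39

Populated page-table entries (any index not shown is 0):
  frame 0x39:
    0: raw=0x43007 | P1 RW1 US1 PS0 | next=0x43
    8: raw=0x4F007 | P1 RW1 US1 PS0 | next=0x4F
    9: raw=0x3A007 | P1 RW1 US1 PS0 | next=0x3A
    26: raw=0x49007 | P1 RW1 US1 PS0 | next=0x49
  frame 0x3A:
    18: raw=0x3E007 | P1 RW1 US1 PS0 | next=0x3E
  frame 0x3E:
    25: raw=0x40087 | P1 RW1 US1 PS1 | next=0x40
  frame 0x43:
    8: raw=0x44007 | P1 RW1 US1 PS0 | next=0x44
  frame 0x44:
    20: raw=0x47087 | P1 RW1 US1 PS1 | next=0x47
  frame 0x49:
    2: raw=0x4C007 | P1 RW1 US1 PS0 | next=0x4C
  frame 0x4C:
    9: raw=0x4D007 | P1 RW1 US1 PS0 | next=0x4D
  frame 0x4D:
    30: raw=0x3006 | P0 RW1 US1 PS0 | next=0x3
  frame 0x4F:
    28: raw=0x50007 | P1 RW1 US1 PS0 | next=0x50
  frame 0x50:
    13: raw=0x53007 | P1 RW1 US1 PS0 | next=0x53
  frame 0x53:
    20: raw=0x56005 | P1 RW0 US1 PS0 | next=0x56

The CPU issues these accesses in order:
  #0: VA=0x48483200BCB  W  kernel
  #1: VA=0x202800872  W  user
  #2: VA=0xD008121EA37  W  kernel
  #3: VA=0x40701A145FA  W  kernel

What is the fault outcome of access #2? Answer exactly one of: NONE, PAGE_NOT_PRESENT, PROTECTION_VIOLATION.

Walk each access:
#0 VA=0x48483200BCB (w,kernel):
  [0] read 0x39 idx=9: raw=0x3A007 flags P=1 W=1 U=1 S=0
  [1] read 0x3A idx=18: raw=0x3E007 flags P=1 W=1 U=1 S=0
  [2] read 0x3E idx=25: raw=0x40087 flags P=1 W=1 U=1 S=1
  → PA=0x40BCB (huge @L2)  (3 entries read)
#1 VA=0x202800872 (w,user):
  [0] read 0x39 idx=0: raw=0x43007 flags P=1 W=1 U=1 S=0
  [1] read 0x43 idx=8: raw=0x44007 flags P=1 W=1 U=1 S=0
  [2] read 0x44 idx=20: raw=0x47087 flags P=1 W=1 U=1 S=1
  → PA=0x47872 (huge @L2)  (3 entries read)
#2 VA=0xD008121EA37 (w,kernel):
  [0] read 0x39 idx=26: raw=0x49007 flags P=1 W=1 U=1 S=0
  [1] read 0x49 idx=2: raw=0x4C007 flags P=1 W=1 U=1 S=0
  [2] read 0x4C idx=9: raw=0x4D007 flags P=1 W=1 U=1 S=0
  [3] read 0x4D idx=30: raw=0x3006 flags P=0 W=1 U=1 S=0
  ⇒ fault: PAGE_NOT_PRESENT  — 4 lookups
#3 VA=0x40701A145FA (w,kernel):
  [0] read 0x39 idx=8: raw=0x4F007 flags P=1 W=1 U=1 S=0
  [1] read 0x4F idx=28: raw=0x50007 flags P=1 W=1 U=1 S=0
  [2] read 0x50 idx=13: raw=0x53007 flags P=1 W=1 U=1 S=0
  [3] read 0x53 idx=20: raw=0x56005 flags P=1 W=0 U=1 S=0
  ⇒ fault: PROTECTION_VIOLATION  — 4 lookups

Access #2 fault: PAGE_NOT_PRESENT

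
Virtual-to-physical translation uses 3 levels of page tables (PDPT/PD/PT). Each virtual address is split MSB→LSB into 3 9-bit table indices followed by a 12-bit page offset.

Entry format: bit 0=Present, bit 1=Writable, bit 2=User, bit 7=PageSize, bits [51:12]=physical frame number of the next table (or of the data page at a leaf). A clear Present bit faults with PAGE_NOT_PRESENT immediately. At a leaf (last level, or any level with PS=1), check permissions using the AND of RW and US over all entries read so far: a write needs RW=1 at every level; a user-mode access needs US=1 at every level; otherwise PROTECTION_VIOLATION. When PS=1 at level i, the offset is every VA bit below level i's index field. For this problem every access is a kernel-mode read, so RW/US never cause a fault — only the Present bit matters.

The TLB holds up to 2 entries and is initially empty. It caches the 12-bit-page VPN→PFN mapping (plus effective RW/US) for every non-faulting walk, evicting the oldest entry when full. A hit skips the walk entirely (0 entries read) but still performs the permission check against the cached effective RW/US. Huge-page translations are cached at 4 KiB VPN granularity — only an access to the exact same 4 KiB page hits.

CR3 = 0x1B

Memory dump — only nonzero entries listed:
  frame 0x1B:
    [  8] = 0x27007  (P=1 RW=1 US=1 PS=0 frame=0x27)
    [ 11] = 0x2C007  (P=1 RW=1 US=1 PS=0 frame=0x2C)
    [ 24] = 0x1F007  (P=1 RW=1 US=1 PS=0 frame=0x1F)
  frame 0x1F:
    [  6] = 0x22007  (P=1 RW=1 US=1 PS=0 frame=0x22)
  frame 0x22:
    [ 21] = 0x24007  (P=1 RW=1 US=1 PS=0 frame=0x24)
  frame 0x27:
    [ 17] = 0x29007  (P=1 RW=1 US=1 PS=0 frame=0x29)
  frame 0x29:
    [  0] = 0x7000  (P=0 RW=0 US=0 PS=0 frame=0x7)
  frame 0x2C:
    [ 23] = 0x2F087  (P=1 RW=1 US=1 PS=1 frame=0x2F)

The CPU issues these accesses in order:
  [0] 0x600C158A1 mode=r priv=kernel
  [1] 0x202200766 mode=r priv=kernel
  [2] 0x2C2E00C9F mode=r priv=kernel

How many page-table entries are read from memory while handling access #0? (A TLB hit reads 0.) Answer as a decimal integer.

Walk each access:
#0 VA=0x600C158A1 (r,kernel):
  L0: frame=0x1B idx=24 entry=0x1F007 [P=1 RW=1 US=1 PS=0]
  L1: frame=0x1F idx=6 entry=0x22007 [P=1 RW=1 US=1 PS=0]
  L2: frame=0x22 idx=21 entry=0x24007 [P=1 RW=1 US=1 PS=0]
  ⇒ phys 0x248A1  [3 reads]
#1 VA=0x202200766 (r,kernel):
  L0: frame=0x1B idx=8 entry=0x27007 [P=1 RW=1 US=1 PS=0]
  L1: frame=0x27 idx=17 entry=0x29007 [P=1 RW=1 US=1 PS=0]
  L2: frame=0x29 idx=0 entry=0x7000 [P=0 RW=0 US=0 PS=0]
  ✗ PAGE_NOT_PRESENT  [3 reads]
#2 VA=0x2C2E00C9F (r,kernel):
  L0: frame=0x1B idx=11 entry=0x2C007 [P=1 RW=1 US=1 PS=0]
  L1: frame=0x2C idx=23 entry=0x2F087 [P=1 RW=1 US=1 PS=1]
  ⇒ phys 0x2FC9F (huge @L1)  [2 reads]

Entries read for #0: 3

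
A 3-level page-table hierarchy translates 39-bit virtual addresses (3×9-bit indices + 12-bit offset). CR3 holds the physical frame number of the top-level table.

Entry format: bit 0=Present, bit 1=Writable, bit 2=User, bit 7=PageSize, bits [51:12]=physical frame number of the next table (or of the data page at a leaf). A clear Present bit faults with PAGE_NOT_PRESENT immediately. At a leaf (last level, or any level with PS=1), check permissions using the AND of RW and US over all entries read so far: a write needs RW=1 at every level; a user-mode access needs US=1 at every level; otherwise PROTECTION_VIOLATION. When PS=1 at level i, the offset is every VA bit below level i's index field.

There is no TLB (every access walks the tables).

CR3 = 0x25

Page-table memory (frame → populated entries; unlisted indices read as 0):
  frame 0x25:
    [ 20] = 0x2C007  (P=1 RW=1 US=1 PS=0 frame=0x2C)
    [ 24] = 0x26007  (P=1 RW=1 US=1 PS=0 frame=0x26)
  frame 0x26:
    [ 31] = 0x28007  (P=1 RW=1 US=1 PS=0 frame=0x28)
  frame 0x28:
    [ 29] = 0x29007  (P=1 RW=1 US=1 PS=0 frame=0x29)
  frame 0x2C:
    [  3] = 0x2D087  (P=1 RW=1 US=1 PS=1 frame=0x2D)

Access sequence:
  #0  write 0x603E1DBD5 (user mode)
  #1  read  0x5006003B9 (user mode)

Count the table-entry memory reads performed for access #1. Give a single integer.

Per-access translation:
#0 VA=0x603E1DBD5 (w,user):
  L0: frame=0x25 idx=24 entry=0x26007 [P=1 RW=1 US=1 PS=0]
  L1: frame=0x26 idx=31 entry=0x28007 [P=1 RW=1 US=1 PS=0]
  L2: frame=0x28 idx=29 entry=0x29007 [P=1 RW=1 US=1 PS=0]
  → PA=0x29BD5  (3 entries read)
#1 VA=0x5006003B9 (r,user):
  L0: frame=0x25 idx=20 entry=0x2C007 [P=1 RW=1 US=1 PS=0]
  L1: frame=0x2C idx=3 entry=0x2D087 [P=1 RW=1 US=1 PS=1]
  → PA=0x2D3B9 (huge @L1)  (2 entries read)

Entries read for #1: 2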